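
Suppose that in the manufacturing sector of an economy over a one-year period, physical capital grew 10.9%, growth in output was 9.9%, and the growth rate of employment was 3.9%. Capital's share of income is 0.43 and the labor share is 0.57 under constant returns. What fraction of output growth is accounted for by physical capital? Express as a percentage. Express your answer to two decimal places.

Physical capital contributed 0.43 × 10.9 = 4.687 pp.
Share of growth = 4.687 / 9.9 × 100 = 47.3434%.

Physical capital accounted for 47.34% of growth.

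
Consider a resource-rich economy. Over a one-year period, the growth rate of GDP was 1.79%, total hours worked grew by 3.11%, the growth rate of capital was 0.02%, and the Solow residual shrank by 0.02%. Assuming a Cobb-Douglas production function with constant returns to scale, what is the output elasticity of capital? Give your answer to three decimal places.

gY = gA + α·gK + (1−α)·gL, so gY − gA − gL = α(gK − gL).
1.79 + 0.02 − 3.11 = α × (0.02 − 3.11).
-1.3 = -3.09 α, so α = 0.42071.

0.421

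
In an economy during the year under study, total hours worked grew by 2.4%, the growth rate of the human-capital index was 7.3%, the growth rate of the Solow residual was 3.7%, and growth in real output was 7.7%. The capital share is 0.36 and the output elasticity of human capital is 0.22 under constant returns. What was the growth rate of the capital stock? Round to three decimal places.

3.850%

Labor's share = 1 − 0.36 − 0.22 = 0.42.
gY = gA + 0.22×7.3 + 0.42×2.4 + 0.36×g.
0.36×g = 7.7 − 3.7 − 2.614 = 1.386.
g = 1.386 / 0.36 = 3.85%.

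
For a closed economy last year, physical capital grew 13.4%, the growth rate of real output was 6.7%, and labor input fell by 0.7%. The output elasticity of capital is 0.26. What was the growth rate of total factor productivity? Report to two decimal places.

Labor's share = 1 − 0.26 = 0.74.
Physical capital: 0.26 × 13.4 = 3.484 pp.
Labor input: 0.74 × (-0.7) = -0.518 pp.
TFP growth = 6.7 − 2.966 = 3.734%.

3.73%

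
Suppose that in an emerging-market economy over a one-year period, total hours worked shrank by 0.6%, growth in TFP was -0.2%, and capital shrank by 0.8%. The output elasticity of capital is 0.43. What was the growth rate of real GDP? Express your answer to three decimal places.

-0.886%

Labor's share = 1 − 0.43 = 0.57.
Capital: 0.43 × (-0.8) = -0.344 pp.
Total hours worked: 0.57 × (-0.6) = -0.342 pp.
Output growth = -0.2 + (-0.686) = -0.886%.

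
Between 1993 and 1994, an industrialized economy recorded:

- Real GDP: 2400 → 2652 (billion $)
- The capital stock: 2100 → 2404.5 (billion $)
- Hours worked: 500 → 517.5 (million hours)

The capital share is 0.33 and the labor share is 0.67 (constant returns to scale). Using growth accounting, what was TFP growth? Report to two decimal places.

3.37%

Real GDP growth = (2652 − 2400) / 2400 = 10.5%.
The capital stock growth = (2404.5 − 2100) / 2100 = 14.5%.
Hours worked growth = (517.5 − 500) / 500 = 3.5%.
Labor's share = 1 − 0.33 = 0.67.
The capital stock: 0.33 × 14.5 = 4.785 pp.
Hours worked: 0.67 × 3.5 = 2.345 pp.
TFP growth = 10.5 − 7.13 = 3.37%.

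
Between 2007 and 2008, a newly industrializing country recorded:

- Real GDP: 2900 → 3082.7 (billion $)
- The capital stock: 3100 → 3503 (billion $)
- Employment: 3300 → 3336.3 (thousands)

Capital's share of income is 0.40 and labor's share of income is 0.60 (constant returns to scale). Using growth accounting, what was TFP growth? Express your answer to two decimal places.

Real GDP growth = (3082.7 − 2900) / 2900 = 6.3%.
The capital stock growth = (3503 − 3100) / 3100 = 13%.
Employment growth = (3336.3 − 3300) / 3300 = 1.1%.
Labor's share = 1 − 0.4 = 0.6.
The capital stock: 0.4 × 13 = 5.2 pp.
Employment: 0.6 × 1.1 = 0.66 pp.
TFP growth = 6.3 − 5.86 = 0.44%.

TFP grew 0.44%.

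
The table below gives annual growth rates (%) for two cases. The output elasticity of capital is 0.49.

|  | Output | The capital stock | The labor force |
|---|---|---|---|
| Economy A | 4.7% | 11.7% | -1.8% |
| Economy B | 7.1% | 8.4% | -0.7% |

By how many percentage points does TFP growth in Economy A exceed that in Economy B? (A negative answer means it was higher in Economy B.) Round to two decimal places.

-3.46 percentage points

Labor's share = 1 − 0.49 = 0.51.
Economy A: TFP = 4.7 − 5.733 + 0.918 = -0.115%.
Economy B: TFP = 7.1 − 4.116 + 0.357 = 3.341%.
Difference = -0.115 − (3.341) = -3.456 pp.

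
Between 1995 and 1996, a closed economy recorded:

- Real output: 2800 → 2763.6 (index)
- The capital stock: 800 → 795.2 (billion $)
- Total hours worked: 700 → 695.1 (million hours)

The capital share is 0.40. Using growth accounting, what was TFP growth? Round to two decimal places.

-0.64%

Real output growth = (2763.6 − 2800) / 2800 = -1.3%.
The capital stock growth = (795.2 − 800) / 800 = -0.6%.
Total hours worked growth = (695.1 − 700) / 700 = -0.7%.
Labor's share = 1 − 0.4 = 0.6.
The capital stock: 0.4 × (-0.6) = -0.24 pp.
Total hours worked: 0.6 × (-0.7) = -0.42 pp.
TFP growth = -1.3 + 0.66 = -0.64%.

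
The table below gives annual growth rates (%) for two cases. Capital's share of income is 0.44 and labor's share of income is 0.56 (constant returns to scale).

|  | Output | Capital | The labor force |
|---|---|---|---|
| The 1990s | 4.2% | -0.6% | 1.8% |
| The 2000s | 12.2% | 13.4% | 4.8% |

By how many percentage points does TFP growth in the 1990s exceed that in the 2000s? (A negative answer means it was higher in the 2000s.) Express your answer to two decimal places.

Labor's share = 1 − 0.44 = 0.56.
The 1990s: TFP = 4.2 + 0.264 − 1.008 = 3.456%.
The 2000s: TFP = 12.2 − 5.896 − 2.688 = 3.616%.
Difference = 3.456 − (3.616) = -0.16 pp.

-0.16 percentage points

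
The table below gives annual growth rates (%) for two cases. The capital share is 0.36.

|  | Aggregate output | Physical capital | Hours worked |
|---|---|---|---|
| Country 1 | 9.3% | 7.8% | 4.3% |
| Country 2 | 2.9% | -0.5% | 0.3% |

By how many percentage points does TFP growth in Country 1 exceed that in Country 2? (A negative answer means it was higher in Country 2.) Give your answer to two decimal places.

0.85 percentage points

Labor's share = 1 − 0.36 = 0.64.
Country 1: TFP = 9.3 − 2.808 − 2.752 = 3.74%.
Country 2: TFP = 2.9 + 0.18 − 0.192 = 2.888%.
Difference = 3.74 − (2.888) = 0.852 pp.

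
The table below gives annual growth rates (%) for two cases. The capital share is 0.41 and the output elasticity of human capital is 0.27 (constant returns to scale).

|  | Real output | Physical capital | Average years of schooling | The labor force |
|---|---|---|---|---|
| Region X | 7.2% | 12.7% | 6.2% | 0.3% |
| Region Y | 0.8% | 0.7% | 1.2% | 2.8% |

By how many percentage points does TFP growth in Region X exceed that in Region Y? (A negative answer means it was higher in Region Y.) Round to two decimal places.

Labor's share = 1 − 0.41 − 0.27 = 0.32.
Region X: TFP = 7.2 − 5.207 − 1.674 − 0.096 = 0.223%.
Region Y: TFP = 0.8 − 0.287 − 0.324 − 0.896 = -0.707%.
Difference = 0.223 − (-0.707) = 0.93 pp.

0.93 percentage points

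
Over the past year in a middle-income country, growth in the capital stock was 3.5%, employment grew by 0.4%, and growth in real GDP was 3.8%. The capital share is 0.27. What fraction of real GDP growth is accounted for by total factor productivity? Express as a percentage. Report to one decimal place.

Total factor productivity accounted for 67.4% of growth.

Labor's share = 1 − 0.27 = 0.73.
The capital stock: 0.27 × 3.5 = 0.945 pp.
Employment: 0.73 × 0.4 = 0.292 pp.
TFP growth = 3.8 − 1.237 = 2.563%.
TFP share of growth = 2.563 / 3.8 × 100 = 67.447%.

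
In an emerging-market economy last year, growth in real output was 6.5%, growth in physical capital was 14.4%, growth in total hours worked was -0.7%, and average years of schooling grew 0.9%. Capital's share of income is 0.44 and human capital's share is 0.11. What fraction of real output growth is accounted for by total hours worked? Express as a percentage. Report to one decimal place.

Labor's share = 1 − 0.44 − 0.11 = 0.45.
Total hours worked contributed 0.45 × (-0.7) = -0.315 pp.
Share of growth = -0.315 / 6.5 × 100 = -4.846%.

-4.8%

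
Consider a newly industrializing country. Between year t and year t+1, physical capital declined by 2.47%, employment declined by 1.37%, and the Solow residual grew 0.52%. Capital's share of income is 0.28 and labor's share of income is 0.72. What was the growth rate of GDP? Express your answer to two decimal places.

-1.16%

Labor's share = 1 − 0.28 = 0.72.
Physical capital: 0.28 × (-2.47) = -0.6916 pp.
Employment: 0.72 × (-1.37) = -0.9864 pp.
Output growth = 0.52 + (-1.678) = -1.158%.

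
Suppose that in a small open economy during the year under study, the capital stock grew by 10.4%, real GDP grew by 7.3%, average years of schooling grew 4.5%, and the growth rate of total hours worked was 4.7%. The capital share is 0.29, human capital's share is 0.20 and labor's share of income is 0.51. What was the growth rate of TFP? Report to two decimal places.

0.99%

Labor's share = 1 − 0.29 − 0.2 = 0.51.
The capital stock: 0.29 × 10.4 = 3.016 pp.
Average years of schooling: 0.2 × 4.5 = 0.9 pp.
Total hours worked: 0.51 × 4.7 = 2.397 pp.
TFP growth = 7.3 − 6.313 = 0.987%.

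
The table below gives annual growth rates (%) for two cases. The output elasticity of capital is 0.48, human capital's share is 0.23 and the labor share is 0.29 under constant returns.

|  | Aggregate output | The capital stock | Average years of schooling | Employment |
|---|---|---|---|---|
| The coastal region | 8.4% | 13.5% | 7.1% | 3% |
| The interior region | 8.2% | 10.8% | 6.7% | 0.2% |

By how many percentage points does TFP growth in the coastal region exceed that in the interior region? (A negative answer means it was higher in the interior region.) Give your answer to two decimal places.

Labor's share = 1 − 0.48 − 0.23 = 0.29.
The coastal region: TFP = 8.4 − 6.48 − 1.633 − 0.87 = -0.583%.
The interior region: TFP = 8.2 − 5.184 − 1.541 − 0.058 = 1.417%.
Difference = -0.583 − (1.417) = -2 pp.

-2.00 percentage points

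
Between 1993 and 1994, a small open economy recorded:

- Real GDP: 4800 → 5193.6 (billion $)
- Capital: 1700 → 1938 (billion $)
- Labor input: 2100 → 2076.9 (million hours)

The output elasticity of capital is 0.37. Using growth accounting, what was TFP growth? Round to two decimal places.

3.71%

Real GDP growth = (5193.6 − 4800) / 4800 = 8.2%.
Capital growth = (1938 − 1700) / 1700 = 14%.
Labor input growth = (2076.9 − 2100) / 2100 = -1.1%.
Labor's share = 1 − 0.37 = 0.63.
Capital: 0.37 × 14 = 5.18 pp.
Labor input: 0.63 × (-1.1) = -0.693 pp.
TFP growth = 8.2 − 4.487 = 3.713%.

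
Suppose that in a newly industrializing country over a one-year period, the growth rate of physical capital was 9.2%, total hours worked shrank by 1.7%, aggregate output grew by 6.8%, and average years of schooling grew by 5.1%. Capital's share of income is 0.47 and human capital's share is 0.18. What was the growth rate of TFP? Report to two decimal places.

2.15%

Labor's share = 1 − 0.47 − 0.18 = 0.35.
Physical capital: 0.47 × 9.2 = 4.324 pp.
Average years of schooling: 0.18 × 5.1 = 0.918 pp.
Total hours worked: 0.35 × (-1.7) = -0.595 pp.
TFP growth = 6.8 − 4.647 = 2.153%.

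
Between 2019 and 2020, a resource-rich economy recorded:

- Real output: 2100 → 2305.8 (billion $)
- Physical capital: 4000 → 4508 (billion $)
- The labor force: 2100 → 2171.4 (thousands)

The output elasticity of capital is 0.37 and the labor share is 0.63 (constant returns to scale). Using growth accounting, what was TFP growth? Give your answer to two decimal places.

Real output growth = (2305.8 − 2100) / 2100 = 9.8%.
Physical capital growth = (4508 − 4000) / 4000 = 12.7%.
The labor force growth = (2171.4 − 2100) / 2100 = 3.4%.
Labor's share = 1 − 0.37 = 0.63.
Physical capital: 0.37 × 12.7 = 4.699 pp.
The labor force: 0.63 × 3.4 = 2.142 pp.
TFP growth = 9.8 − 6.841 = 2.959%.

2.96%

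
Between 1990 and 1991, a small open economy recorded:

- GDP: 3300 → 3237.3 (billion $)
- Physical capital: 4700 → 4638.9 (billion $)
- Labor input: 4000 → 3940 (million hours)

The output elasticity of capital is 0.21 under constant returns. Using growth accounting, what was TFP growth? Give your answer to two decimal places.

GDP growth = (3237.3 − 3300) / 3300 = -1.9%.
Physical capital growth = (4638.9 − 4700) / 4700 = -1.3%.
Labor input growth = (3940 − 4000) / 4000 = -1.5%.
Labor's share = 1 − 0.21 = 0.79.
Physical capital: 0.21 × (-1.3) = -0.273 pp.
Labor input: 0.79 × (-1.5) = -1.185 pp.
TFP growth = -1.9 + 1.458 = -0.442%.

-0.44%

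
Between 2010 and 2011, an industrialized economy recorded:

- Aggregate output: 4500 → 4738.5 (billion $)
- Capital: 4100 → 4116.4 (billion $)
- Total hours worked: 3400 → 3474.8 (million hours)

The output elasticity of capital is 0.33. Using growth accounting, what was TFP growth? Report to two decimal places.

3.69%

Aggregate output growth = (4738.5 − 4500) / 4500 = 5.3%.
Capital growth = (4116.4 − 4100) / 4100 = 0.4%.
Total hours worked growth = (3474.8 − 3400) / 3400 = 2.2%.
Labor's share = 1 − 0.33 = 0.67.
Capital: 0.33 × 0.4 = 0.132 pp.
Total hours worked: 0.67 × 2.2 = 1.474 pp.
TFP growth = 5.3 − 1.606 = 3.694%.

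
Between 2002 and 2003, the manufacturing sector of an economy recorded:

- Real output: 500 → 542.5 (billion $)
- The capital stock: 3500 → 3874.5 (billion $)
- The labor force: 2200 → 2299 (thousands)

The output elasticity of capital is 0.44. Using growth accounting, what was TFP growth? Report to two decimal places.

1.27%

Real output growth = (542.5 − 500) / 500 = 8.5%.
The capital stock growth = (3874.5 − 3500) / 3500 = 10.7%.
The labor force growth = (2299 − 2200) / 2200 = 4.5%.
Labor's share = 1 − 0.44 = 0.56.
The capital stock: 0.44 × 10.7 = 4.708 pp.
The labor force: 0.56 × 4.5 = 2.52 pp.
TFP growth = 8.5 − 7.228 = 1.272%.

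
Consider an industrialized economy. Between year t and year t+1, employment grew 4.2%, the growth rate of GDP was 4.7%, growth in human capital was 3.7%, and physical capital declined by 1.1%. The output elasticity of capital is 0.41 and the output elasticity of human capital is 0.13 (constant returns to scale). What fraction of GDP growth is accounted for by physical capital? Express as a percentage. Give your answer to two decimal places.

-9.60%

Physical capital contributed 0.41 × (-1.1) = -0.451 pp.
Share of growth = -0.451 / 4.7 × 100 = -9.5957%.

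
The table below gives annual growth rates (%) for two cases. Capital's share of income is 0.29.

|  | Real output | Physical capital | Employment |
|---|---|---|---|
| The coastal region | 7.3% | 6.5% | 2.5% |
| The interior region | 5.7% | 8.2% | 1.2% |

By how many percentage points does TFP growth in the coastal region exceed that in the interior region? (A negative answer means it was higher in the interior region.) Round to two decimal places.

1.17 percentage points

Labor's share = 1 − 0.29 = 0.71.
The coastal region: TFP = 7.3 − 1.885 − 1.775 = 3.64%.
The interior region: TFP = 5.7 − 2.378 − 0.852 = 2.47%.
Difference = 3.64 − (2.47) = 1.17 pp.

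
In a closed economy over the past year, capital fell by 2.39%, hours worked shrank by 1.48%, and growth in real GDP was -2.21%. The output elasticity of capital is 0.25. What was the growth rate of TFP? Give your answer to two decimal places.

-0.50%

Labor's share = 1 − 0.25 = 0.75.
Capital: 0.25 × (-2.39) = -0.5975 pp.
Hours worked: 0.75 × (-1.48) = -1.11 pp.
TFP growth = -2.21 + 1.7075 = -0.5025%.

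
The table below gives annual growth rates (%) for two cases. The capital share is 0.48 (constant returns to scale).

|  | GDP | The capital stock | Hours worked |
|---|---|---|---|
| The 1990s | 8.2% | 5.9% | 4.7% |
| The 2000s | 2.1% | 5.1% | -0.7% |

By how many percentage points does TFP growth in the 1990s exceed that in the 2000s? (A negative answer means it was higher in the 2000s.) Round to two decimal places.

Labor's share = 1 − 0.48 = 0.52.
The 1990s: TFP = 8.2 − 2.832 − 2.444 = 2.924%.
The 2000s: TFP = 2.1 − 2.448 + 0.364 = 0.016%.
Difference = 2.924 − (0.016) = 2.908 pp.

2.91 percentage points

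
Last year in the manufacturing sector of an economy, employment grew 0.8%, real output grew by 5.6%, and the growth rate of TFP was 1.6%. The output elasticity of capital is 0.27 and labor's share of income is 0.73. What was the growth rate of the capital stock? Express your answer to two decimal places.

Labor's share = 1 − 0.27 = 0.73.
gY = gA + 0.73×0.8 + 0.27×g.
0.27×g = 5.6 − 1.6 − 0.584 = 3.416.
g = 3.416 / 0.27 = 12.6519%.

12.65%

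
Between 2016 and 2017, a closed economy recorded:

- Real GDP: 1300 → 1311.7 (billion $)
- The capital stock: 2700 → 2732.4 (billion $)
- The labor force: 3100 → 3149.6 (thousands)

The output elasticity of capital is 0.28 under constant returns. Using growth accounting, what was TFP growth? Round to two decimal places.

Real GDP growth = (1311.7 − 1300) / 1300 = 0.9%.
The capital stock growth = (2732.4 − 2700) / 2700 = 1.2%.
The labor force growth = (3149.6 − 3100) / 3100 = 1.6%.
Labor's share = 1 − 0.28 = 0.72.
The capital stock: 0.28 × 1.2 = 0.336 pp.
The labor force: 0.72 × 1.6 = 1.152 pp.
TFP growth = 0.9 − 1.488 = -0.588%.

-0.59%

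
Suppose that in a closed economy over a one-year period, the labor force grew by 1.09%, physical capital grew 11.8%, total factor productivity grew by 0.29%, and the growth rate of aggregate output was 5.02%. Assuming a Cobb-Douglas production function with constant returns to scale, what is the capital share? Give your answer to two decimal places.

α = 0.34

gY = gA + α·gK + (1−α)·gL, so gY − gA − gL = α(gK − gL).
5.02 − 0.29 − 1.09 = α × (11.8 − 1.09).
3.64 = 10.71 α, so α = 0.3399.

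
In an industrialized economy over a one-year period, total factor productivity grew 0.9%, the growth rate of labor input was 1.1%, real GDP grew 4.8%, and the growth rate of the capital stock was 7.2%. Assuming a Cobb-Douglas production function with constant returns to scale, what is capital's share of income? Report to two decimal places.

Capital's share of income is 0.46.

gY = gA + α·gK + (1−α)·gL, so gY − gA − gL = α(gK − gL).
4.8 − 0.9 − 1.1 = α × (7.2 − 1.1).
2.8 = 6.1 α, so α = 0.459.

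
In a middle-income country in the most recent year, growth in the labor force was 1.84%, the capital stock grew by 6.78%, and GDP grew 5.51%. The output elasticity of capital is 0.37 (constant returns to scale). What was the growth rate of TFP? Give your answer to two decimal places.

Labor's share = 1 − 0.37 = 0.63.
The capital stock: 0.37 × 6.78 = 2.5086 pp.
The labor force: 0.63 × 1.84 = 1.1592 pp.
TFP growth = 5.51 − 3.6678 = 1.8422%.

TFP grew 1.84%.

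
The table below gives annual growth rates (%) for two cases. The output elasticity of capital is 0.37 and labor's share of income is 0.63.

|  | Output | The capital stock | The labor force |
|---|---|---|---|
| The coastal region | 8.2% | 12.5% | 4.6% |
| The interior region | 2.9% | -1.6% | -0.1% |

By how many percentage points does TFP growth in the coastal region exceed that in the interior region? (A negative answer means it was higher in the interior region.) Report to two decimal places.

-2.88 percentage points

Labor's share = 1 − 0.37 = 0.63.
The coastal region: TFP = 8.2 − 4.625 − 2.898 = 0.677%.
The interior region: TFP = 2.9 + 0.592 + 0.063 = 3.555%.
Difference = 0.677 − (3.555) = -2.878 pp.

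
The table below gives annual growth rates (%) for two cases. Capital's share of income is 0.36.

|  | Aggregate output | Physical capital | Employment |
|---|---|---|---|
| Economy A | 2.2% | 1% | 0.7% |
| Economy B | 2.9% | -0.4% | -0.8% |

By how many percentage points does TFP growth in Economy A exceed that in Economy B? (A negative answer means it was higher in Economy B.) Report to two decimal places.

Labor's share = 1 − 0.36 = 0.64.
Economy A: TFP = 2.2 − 0.36 − 0.448 = 1.392%.
Economy B: TFP = 2.9 + 0.144 + 0.512 = 3.556%.
Difference = 1.392 − (3.556) = -2.164 pp.

-2.16 percentage points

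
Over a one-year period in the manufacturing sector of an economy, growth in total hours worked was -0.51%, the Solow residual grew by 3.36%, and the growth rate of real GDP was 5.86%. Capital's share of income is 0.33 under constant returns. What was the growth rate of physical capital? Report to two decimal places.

Labor's share = 1 − 0.33 = 0.67.
gY = gA + 0.67×(-0.51) + 0.33×g.
0.33×g = 5.86 − 3.36 + 0.3417 = 2.8417.
g = 2.8417 / 0.33 = 8.6112%.

8.61%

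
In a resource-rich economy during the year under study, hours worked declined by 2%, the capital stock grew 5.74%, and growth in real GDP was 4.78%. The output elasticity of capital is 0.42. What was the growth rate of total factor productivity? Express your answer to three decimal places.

3.529%

Labor's share = 1 − 0.42 = 0.58.
The capital stock: 0.42 × 5.74 = 2.4108 pp.
Hours worked: 0.58 × (-2) = -1.16 pp.
TFP growth = 4.78 − 1.2508 = 3.5292%.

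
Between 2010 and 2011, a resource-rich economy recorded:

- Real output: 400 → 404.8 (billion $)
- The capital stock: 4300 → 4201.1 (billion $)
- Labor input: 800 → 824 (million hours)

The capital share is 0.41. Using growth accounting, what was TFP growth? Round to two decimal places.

Real output growth = (404.8 − 400) / 400 = 1.2%.
The capital stock growth = (4201.1 − 4300) / 4300 = -2.3%.
Labor input growth = (824 − 800) / 800 = 3%.
Labor's share = 1 − 0.41 = 0.59.
The capital stock: 0.41 × (-2.3) = -0.943 pp.
Labor input: 0.59 × 3 = 1.77 pp.
TFP growth = 1.2 − 0.827 = 0.373%.

TFP growth was 0.37%.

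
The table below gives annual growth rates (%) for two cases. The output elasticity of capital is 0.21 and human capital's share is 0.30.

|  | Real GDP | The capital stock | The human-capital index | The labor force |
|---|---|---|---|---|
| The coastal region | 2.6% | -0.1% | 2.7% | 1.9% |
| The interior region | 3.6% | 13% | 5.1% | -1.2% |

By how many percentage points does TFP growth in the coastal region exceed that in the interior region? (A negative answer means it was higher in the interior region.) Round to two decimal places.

Labor's share = 1 − 0.21 − 0.3 = 0.49.
The coastal region: TFP = 2.6 + 0.021 − 0.81 − 0.931 = 0.88%.
The interior region: TFP = 3.6 − 2.73 − 1.53 + 0.588 = -0.072%.
Difference = 0.88 − (-0.072) = 0.952 pp.

0.95 percentage points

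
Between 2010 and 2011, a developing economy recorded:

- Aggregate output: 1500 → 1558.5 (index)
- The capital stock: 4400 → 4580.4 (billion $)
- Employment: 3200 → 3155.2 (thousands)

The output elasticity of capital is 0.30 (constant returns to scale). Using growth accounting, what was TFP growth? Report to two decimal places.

TFP grew 3.65%.

Aggregate output growth = (1558.5 − 1500) / 1500 = 3.9%.
The capital stock growth = (4580.4 − 4400) / 4400 = 4.1%.
Employment growth = (3155.2 − 3200) / 3200 = -1.4%.
Labor's share = 1 − 0.3 = 0.7.
The capital stock: 0.3 × 4.1 = 1.23 pp.
Employment: 0.7 × (-1.4) = -0.98 pp.
TFP growth = 3.9 − 0.25 = 3.65%.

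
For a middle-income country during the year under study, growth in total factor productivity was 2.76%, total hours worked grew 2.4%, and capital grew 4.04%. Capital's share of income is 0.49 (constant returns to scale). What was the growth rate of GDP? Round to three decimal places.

Labor's share = 1 − 0.49 = 0.51.
Capital: 0.49 × 4.04 = 1.9796 pp.
Total hours worked: 0.51 × 2.4 = 1.224 pp.
Output growth = 2.76 + 3.2036 = 5.9636%.

5.964%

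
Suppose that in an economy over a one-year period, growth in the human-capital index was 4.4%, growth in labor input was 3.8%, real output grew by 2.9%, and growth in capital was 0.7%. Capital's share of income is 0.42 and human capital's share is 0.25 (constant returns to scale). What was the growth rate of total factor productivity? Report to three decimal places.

Total factor productivity growth was 0.252%.

Labor's share = 1 − 0.42 − 0.25 = 0.33.
Capital: 0.42 × 0.7 = 0.294 pp.
The human-capital index: 0.25 × 4.4 = 1.1 pp.
Labor input: 0.33 × 3.8 = 1.254 pp.
TFP growth = 2.9 − 2.648 = 0.252%.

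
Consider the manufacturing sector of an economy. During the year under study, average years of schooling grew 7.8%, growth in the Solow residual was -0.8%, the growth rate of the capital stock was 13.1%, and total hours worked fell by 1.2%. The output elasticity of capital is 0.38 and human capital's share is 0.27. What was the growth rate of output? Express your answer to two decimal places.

Labor's share = 1 − 0.38 − 0.27 = 0.35.
The capital stock: 0.38 × 13.1 = 4.978 pp.
Average years of schooling: 0.27 × 7.8 = 2.106 pp.
Total hours worked: 0.35 × (-1.2) = -0.42 pp.
Output growth = -0.8 + 6.664 = 5.864%.

Output growth was 5.86%.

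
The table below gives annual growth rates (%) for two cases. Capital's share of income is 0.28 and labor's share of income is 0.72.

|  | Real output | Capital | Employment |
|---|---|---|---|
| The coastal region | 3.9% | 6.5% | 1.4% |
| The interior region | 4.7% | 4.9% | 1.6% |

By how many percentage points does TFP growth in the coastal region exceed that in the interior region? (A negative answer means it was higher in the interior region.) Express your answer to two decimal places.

-1.10 percentage points

Labor's share = 1 − 0.28 = 0.72.
The coastal region: TFP = 3.9 − 1.82 − 1.008 = 1.072%.
The interior region: TFP = 4.7 − 1.372 − 1.152 = 2.176%.
Difference = 1.072 − (2.176) = -1.104 pp.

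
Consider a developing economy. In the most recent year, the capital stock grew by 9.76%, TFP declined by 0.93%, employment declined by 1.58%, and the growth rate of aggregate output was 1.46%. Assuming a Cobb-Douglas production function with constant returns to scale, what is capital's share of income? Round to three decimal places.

Capital's share of income is 0.350.

gY = gA + α·gK + (1−α)·gL, so gY − gA − gL = α(gK − gL).
1.46 + 0.93 + 1.58 = α × (9.76 − (-1.58)).
3.97 = 11.34 α, so α = 0.35009.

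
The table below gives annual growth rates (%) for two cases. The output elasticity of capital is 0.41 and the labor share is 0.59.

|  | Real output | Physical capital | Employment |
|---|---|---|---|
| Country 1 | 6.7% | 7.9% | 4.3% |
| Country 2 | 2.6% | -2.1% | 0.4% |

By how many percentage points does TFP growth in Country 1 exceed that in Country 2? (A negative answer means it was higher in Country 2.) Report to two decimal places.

Labor's share = 1 − 0.41 = 0.59.
Country 1: TFP = 6.7 − 3.239 − 2.537 = 0.924%.
Country 2: TFP = 2.6 + 0.861 − 0.236 = 3.225%.
Difference = 0.924 − (3.225) = -2.301 pp.

-2.30 percentage points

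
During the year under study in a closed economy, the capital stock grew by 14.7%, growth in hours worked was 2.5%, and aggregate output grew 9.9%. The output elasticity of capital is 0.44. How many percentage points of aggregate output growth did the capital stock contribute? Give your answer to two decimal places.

6.47 pp

Contribution = share × growth = 0.44 × 14.7 = 6.468 pp.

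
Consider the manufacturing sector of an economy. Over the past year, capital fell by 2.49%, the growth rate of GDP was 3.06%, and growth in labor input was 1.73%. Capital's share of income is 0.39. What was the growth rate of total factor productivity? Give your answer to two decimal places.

2.98%

Labor's share = 1 − 0.39 = 0.61.
Capital: 0.39 × (-2.49) = -0.9711 pp.
Labor input: 0.61 × 1.73 = 1.0553 pp.
TFP growth = 3.06 − 0.0842 = 2.9758%.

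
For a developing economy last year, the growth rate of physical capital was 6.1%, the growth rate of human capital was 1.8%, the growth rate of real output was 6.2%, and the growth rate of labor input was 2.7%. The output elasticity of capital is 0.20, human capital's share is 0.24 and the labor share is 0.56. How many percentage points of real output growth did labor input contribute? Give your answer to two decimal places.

Labor's share = 1 − 0.2 − 0.24 = 0.56.
Contribution = share × growth = 0.56 × 2.7 = 1.512 pp.

1.51 pp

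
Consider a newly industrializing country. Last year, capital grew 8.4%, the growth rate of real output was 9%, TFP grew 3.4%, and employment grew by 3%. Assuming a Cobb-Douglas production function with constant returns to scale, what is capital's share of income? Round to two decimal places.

gY = gA + α·gK + (1−α)·gL, so gY − gA − gL = α(gK − gL).
9 − 3.4 − 3 = α × (8.4 − 3).
2.6 = 5.4 α, so α = 0.4815.

Capital's share of income is 0.48.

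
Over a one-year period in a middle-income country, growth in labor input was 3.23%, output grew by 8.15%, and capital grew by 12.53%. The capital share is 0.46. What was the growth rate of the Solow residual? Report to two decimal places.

Labor's share = 1 − 0.46 = 0.54.
Capital: 0.46 × 12.53 = 5.7638 pp.
Labor input: 0.54 × 3.23 = 1.7442 pp.
TFP growth = 8.15 − 7.508 = 0.642%.

The Solow residual grew 0.64%.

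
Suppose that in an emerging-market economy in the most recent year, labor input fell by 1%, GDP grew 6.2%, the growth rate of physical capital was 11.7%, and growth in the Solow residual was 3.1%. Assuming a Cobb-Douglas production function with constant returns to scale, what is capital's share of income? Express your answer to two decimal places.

gY = gA + α·gK + (1−α)·gL, so gY − gA − gL = α(gK − gL).
6.2 − 3.1 + 1 = α × (11.7 − (-1)).
4.1 = 12.7 α, so α = 0.3228.

Capital's share of income is 0.32.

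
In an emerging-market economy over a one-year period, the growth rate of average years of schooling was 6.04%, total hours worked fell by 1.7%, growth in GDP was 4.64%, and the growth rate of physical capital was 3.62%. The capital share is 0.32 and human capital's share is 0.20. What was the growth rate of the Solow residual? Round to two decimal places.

Labor's share = 1 − 0.32 − 0.2 = 0.48.
Physical capital: 0.32 × 3.62 = 1.1584 pp.
Average years of schooling: 0.2 × 6.04 = 1.208 pp.
Total hours worked: 0.48 × (-1.7) = -0.816 pp.
TFP growth = 4.64 − 1.5504 = 3.0896%.

The Solow residual grew 3.09%.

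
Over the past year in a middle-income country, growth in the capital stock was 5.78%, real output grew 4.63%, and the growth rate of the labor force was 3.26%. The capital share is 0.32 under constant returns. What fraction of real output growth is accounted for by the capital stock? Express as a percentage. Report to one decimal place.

The capital stock contributed 0.32 × 5.78 = 1.8496 pp.
Share of growth = 1.8496 / 4.63 × 100 = 39.948%.

39.9%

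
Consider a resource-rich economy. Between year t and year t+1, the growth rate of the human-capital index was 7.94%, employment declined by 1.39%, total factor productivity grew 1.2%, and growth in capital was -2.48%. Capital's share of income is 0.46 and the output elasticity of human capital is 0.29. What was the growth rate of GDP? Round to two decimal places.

GDP growth was 2.01%.

Labor's share = 1 − 0.46 − 0.29 = 0.25.
Capital: 0.46 × (-2.48) = -1.1408 pp.
The human-capital index: 0.29 × 7.94 = 2.3026 pp.
Employment: 0.25 × (-1.39) = -0.3475 pp.
Output growth = 1.2 + 0.8143 = 2.0143%.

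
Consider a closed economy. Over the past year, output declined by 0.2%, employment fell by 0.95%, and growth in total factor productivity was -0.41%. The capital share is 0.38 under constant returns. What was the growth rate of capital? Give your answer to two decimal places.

Labor's share = 1 − 0.38 = 0.62.
gY = gA + 0.62×(-0.95) + 0.38×g.
0.38×g = -0.2 + 0.41 + 0.589 = 0.799.
g = 0.799 / 0.38 = 2.1026%.

Capital growth was 2.10%.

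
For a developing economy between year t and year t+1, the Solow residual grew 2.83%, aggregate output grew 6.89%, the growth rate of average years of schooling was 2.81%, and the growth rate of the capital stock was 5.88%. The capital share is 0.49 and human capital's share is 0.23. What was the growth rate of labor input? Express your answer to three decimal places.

Labor's share = 1 − 0.49 − 0.23 = 0.28.
gY = gA + 0.49×5.88 + 0.23×2.81 + 0.28×g.
0.28×g = 6.89 − 2.83 − 3.5275 = 0.5325.
g = 0.5325 / 0.28 = 1.90179%.

Labor input grew 1.902%.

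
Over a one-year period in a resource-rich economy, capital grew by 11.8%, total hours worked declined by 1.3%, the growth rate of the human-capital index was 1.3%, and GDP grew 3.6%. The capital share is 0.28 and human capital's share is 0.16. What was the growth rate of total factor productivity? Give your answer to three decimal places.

Labor's share = 1 − 0.28 − 0.16 = 0.56.
Capital: 0.28 × 11.8 = 3.304 pp.
The human-capital index: 0.16 × 1.3 = 0.208 pp.
Total hours worked: 0.56 × (-1.3) = -0.728 pp.
TFP growth = 3.6 − 2.784 = 0.816%.

0.816%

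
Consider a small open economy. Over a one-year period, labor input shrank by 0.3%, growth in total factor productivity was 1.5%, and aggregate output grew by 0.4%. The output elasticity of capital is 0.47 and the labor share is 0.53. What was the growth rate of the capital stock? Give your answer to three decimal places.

Labor's share = 1 − 0.47 = 0.53.
gY = gA + 0.53×(-0.3) + 0.47×g.
0.47×g = 0.4 − 1.5 + 0.159 = -0.941.
g = -0.941 / 0.47 = -2.00213%.

-2.002%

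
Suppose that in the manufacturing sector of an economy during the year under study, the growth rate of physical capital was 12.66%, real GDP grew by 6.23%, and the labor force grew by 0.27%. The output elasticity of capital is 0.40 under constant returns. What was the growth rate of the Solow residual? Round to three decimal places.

The Solow residual grew 1.004%.

Labor's share = 1 − 0.4 = 0.6.
Physical capital: 0.4 × 12.66 = 5.064 pp.
The labor force: 0.6 × 0.27 = 0.162 pp.
TFP growth = 6.23 − 5.226 = 1.004%.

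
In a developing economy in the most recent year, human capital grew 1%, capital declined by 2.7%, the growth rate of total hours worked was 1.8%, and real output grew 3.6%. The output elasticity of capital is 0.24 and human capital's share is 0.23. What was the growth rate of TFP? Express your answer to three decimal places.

Labor's share = 1 − 0.24 − 0.23 = 0.53.
Capital: 0.24 × (-2.7) = -0.648 pp.
Human capital: 0.23 × 1 = 0.23 pp.
Total hours worked: 0.53 × 1.8 = 0.954 pp.
TFP growth = 3.6 − 0.536 = 3.064%.

3.064%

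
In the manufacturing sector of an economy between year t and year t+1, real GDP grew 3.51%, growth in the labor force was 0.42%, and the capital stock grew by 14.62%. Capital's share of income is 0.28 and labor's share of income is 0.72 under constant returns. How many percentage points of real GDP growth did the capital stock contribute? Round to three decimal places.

4.094

Contribution = share × growth = 0.28 × 14.62 = 4.0936 pp.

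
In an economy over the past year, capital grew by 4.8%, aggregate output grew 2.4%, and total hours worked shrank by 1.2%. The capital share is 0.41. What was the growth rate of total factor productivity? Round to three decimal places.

1.140%

Labor's share = 1 − 0.41 = 0.59.
Capital: 0.41 × 4.8 = 1.968 pp.
Total hours worked: 0.59 × (-1.2) = -0.708 pp.
TFP growth = 2.4 − 1.26 = 1.14%.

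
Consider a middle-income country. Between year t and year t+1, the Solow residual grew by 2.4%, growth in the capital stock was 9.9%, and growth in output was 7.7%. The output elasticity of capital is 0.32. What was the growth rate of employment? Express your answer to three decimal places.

Labor's share = 1 − 0.32 = 0.68.
gY = gA + 0.32×9.9 + 0.68×g.
0.68×g = 7.7 − 2.4 − 3.168 = 2.132.
g = 2.132 / 0.68 = 3.13529%.

Employment grew 3.135%.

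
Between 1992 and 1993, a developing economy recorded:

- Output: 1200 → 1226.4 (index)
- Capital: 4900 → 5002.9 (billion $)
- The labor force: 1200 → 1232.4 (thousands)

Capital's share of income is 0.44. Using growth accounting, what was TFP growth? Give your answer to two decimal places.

Output growth = (1226.4 − 1200) / 1200 = 2.2%.
Capital growth = (5002.9 − 4900) / 4900 = 2.1%.
The labor force growth = (1232.4 − 1200) / 1200 = 2.7%.
Labor's share = 1 − 0.44 = 0.56.
Capital: 0.44 × 2.1 = 0.924 pp.
The labor force: 0.56 × 2.7 = 1.512 pp.
TFP growth = 2.2 − 2.436 = -0.236%.

-0.24%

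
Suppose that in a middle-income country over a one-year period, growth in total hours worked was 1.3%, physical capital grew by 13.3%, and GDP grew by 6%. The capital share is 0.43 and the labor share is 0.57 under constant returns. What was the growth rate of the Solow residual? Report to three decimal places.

Labor's share = 1 − 0.43 = 0.57.
Physical capital: 0.43 × 13.3 = 5.719 pp.
Total hours worked: 0.57 × 1.3 = 0.741 pp.
TFP growth = 6 − 6.46 = -0.46%.

-0.460%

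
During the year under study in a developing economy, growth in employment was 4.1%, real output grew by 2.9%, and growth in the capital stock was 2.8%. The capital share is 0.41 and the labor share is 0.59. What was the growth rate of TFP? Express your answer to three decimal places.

-0.667%

Labor's share = 1 − 0.41 = 0.59.
The capital stock: 0.41 × 2.8 = 1.148 pp.
Employment: 0.59 × 4.1 = 2.419 pp.
TFP growth = 2.9 − 3.567 = -0.667%.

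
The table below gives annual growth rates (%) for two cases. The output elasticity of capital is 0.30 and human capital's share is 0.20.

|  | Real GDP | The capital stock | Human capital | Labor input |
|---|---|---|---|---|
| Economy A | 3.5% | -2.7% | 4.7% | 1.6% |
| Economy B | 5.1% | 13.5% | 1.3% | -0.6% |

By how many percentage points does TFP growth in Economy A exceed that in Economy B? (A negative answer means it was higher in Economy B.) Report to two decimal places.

1.48 percentage points

Labor's share = 1 − 0.3 − 0.2 = 0.5.
Economy A: TFP = 3.5 + 0.81 − 0.94 − 0.8 = 2.57%.
Economy B: TFP = 5.1 − 4.05 − 0.26 + 0.3 = 1.09%.
Difference = 2.57 − (1.09) = 1.48 pp.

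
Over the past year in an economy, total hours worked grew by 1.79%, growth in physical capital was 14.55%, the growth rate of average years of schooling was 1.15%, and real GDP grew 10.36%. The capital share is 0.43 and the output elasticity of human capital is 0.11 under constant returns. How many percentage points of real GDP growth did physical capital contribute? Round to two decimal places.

Contribution = share × growth = 0.43 × 14.55 = 6.2565 pp.

6.26 pp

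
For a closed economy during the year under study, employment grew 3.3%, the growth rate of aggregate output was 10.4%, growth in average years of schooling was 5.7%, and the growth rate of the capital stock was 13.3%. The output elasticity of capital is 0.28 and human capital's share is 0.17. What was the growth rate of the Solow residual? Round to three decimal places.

Labor's share = 1 − 0.28 − 0.17 = 0.55.
The capital stock: 0.28 × 13.3 = 3.724 pp.
Average years of schooling: 0.17 × 5.7 = 0.969 pp.
Employment: 0.55 × 3.3 = 1.815 pp.
TFP growth = 10.4 − 6.508 = 3.892%.

3.892%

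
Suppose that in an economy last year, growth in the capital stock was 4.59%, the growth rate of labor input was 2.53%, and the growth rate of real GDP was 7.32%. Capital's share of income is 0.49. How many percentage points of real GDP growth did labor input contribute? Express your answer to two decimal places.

Labor's share = 1 − 0.49 = 0.51.
Contribution = share × growth = 0.51 × 2.53 = 1.2903 pp.

1.29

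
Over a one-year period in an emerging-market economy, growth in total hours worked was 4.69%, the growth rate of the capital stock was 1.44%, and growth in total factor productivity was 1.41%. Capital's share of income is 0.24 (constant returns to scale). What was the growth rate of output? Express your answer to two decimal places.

Output growth was 5.32%.

Labor's share = 1 − 0.24 = 0.76.
The capital stock: 0.24 × 1.44 = 0.3456 pp.
Total hours worked: 0.76 × 4.69 = 3.5644 pp.
Output growth = 1.41 + 3.91 = 5.32%.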